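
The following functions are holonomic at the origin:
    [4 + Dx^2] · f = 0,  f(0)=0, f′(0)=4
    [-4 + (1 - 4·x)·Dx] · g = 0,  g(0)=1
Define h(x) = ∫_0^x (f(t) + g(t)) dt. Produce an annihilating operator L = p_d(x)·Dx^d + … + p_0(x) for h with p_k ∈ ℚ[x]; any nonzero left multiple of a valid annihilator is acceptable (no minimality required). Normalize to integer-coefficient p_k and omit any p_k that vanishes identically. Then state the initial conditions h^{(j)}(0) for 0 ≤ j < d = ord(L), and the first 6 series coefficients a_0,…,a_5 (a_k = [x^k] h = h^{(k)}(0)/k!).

L = (-400 + 128·x - 256·x^2)·Dx + (36 - 176·x + 192·x^2 - 256·x^3)·Dx^2 + (-100 + 32·x - 64·x^2)·Dx^3 + (9 - 44·x + 48·x^2 - 64·x^3)·Dx^4  (order 4).
h: a_k = 0, 1, 4, 16/3, 46/3, 256/5, …
ICs: h(0) = 0, h′(0) = 1, h′′(0) = 8, h′′′(0) = 32.

f: a_k = 0, 4, 0, -8/3, 0, 8/15, …
g: a_k = 1, 4, 16, 64, 256, 1024, …
L₀ := lclm(L_f,L_g); ord L₀ ≤ 2+1.
h=∫h₀ ⇒ L = L₀·Dx.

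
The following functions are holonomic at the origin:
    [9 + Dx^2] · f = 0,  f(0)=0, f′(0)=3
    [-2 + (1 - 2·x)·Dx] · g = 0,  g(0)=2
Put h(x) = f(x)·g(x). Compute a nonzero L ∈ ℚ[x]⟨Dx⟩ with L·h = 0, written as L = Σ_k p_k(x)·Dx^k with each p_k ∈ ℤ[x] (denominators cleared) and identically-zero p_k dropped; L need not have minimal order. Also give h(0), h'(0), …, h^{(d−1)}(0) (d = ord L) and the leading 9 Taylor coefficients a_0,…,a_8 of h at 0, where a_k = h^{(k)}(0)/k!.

f: a_k = 0, 3, 0, -9/2, 0, 81/40, 0, -243/560, 0, …
g: a_k = 2, 4, 8, 16, 32, 64, 128, 256, 512, …
Sym-product of L_f,L_g gives L₀ (≤ ord 2).
L = (-9 + 18·x) + 4·Dx + (-1 + 2·x)·Dx^2  (order 2).
h: a_k = 0, 6, 12, 15, 30, 1281/20, 1281/10, 71493/280, 71493/140, …
ICs: h(0) = 0, h′(0) = 6.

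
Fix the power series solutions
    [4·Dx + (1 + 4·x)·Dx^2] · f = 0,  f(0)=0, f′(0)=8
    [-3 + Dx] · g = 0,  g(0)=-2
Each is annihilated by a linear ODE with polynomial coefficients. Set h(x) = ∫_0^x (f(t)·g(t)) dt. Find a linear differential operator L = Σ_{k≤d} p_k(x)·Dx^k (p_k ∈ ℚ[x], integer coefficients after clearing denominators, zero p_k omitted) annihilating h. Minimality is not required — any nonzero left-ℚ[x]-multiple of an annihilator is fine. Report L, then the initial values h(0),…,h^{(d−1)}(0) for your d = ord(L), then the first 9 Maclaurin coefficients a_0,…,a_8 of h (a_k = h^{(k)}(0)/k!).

f: a_k = 0, 8, -16, 128/3, -128, 2048/5, -4096/3, 32768/7, -16384, …
g: a_k = -2, -6, -9, -9, -27/4, -81/20, -81/40, -243/280, -729/2240, …
h₀=f·g: eliminate ⇒ L₀, order ≤ 2·1.
h=∫₀ˣh₀: take L = L₀·Dx.
L = (-3 + 36·x)·Dx + (-2 - 24·x)·Dx^2 + (1 + 4·x)·Dx^3  (order 3).
h: a_k = 0, 0, -8, -16/3, -46/3, 72/5, -863/15, 3350/21, -138043/280, …
ICs: h(0) = 0, h′(0) = 0, h′′(0) = -16.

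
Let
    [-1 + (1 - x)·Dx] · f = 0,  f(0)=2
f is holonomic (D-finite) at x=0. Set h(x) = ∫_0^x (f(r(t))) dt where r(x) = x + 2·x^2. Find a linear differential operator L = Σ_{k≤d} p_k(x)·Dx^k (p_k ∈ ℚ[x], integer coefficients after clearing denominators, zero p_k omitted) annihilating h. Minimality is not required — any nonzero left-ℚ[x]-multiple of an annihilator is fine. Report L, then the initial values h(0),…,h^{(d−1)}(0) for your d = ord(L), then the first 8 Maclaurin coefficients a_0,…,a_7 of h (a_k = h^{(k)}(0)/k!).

L = (1 + 4·x)·Dx + (-1 + x + 2·x^2)·Dx^2  (order 2).
h: a_k = 0, 2, 1, 2, 5/2, 22/5, 7, 86/7, …
ICs: h(0) = 0, h′(0) = 2.

f: a_k = 2, 2, 2, 2, 2, 2, 2, 2, …
Change of var in L_f (x↦r) gives L₀.
∫: right-multiply L₀ by Dx.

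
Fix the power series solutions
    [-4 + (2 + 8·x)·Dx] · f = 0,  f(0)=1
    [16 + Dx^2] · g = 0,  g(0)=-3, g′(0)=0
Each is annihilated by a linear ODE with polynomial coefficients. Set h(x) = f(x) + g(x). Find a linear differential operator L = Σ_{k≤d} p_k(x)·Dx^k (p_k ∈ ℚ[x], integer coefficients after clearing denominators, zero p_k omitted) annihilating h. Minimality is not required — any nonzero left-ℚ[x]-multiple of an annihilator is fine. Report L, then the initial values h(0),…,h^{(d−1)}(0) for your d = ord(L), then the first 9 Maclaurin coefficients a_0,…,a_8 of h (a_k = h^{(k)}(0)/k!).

L = (-224 - 1024·x - 2048·x^2) + (48 + 704·x + 3072·x^2 + 4096·x^3)·Dx + (-14 - 64·x - 128·x^2)·Dx^2 + (3 + 44·x + 192·x^2 + 256·x^3)·Dx^3  (order 3).
h: a_k = -2, 2, 22, 4, -42, 28, -1004/15, 264, -90602/105, …
ICs: h(0) = -2, h′(0) = 2, h′′(0) = 44.

f: a_k = 1, 2, -2, 4, -10, 28, -84, 264, -858, …
g: a_k = -3, 0, 24, 0, -32, 0, 256/15, 0, -512/105, …
f+g: L₀ = lclm(L_f,L_g), ord ≤ 1+2.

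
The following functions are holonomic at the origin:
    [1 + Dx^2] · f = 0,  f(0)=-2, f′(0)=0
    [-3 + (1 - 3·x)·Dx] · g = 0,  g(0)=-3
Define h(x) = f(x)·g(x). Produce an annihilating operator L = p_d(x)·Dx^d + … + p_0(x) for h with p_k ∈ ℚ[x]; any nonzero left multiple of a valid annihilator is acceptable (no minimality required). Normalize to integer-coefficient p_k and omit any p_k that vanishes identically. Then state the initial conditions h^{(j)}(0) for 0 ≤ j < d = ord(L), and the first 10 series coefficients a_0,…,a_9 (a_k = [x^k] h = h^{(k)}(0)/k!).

f: a_k = -2, 0, 1, 0, -1/12, 0, 1/360, 0, -1/20160, 0, …
g: a_k = -3, -9, -27, -81, -243, -729, -2187, -6561, -19683, -59049, …
Sym-product of L_f,L_g gives L₀ (≤ ord 2).
L = (-1 + 3·x) + 6·Dx + (-1 + 3·x)·Dx^2  (order 2).
h: a_k = 6, 18, 51, 153, 1837/4, 5511/4, 495989/120, 495989/40, 249978457/6720, 249978457/2240, …
ICs: h(0) = 6, h′(0) = 18.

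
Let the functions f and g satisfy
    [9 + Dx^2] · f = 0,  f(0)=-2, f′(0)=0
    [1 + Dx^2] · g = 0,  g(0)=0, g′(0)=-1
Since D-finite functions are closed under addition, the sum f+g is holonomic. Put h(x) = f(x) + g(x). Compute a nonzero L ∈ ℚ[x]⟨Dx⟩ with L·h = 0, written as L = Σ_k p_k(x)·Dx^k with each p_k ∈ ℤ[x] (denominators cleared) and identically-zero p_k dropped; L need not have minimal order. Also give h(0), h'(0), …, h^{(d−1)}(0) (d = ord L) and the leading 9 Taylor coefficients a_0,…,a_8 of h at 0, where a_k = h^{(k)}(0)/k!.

L = 9 + 10·Dx^2 + Dx^4  (order 4).
h: a_k = -2, -1, 9, 1/6, -27/4, -1/120, 81/40, 1/5040, -729/2240, …
ICs: h(0) = -2, h′(0) = -1, h′′(0) = 18, h′′′(0) = 1.

f: a_k = -2, 0, 9, 0, -27/4, 0, 81/40, 0, -729/2240, …
g: a_k = 0, -1, 0, 1/6, 0, -1/120, 0, 1/5040, 0, …
h₀=f+g: left-lcm gives L₀, ord ≤ 4.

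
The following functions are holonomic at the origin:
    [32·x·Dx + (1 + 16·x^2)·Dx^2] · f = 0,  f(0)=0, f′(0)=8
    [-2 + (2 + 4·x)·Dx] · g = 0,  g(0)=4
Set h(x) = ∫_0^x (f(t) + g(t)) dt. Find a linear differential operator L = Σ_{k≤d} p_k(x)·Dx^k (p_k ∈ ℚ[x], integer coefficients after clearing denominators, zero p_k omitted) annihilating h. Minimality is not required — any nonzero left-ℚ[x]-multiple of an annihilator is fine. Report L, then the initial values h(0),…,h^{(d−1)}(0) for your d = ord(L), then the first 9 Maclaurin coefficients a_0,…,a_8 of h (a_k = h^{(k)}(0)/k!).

f: a_k = 0, 8, 0, -128/3, 0, 2048/5, 0, -32768/7, 0, …
g: a_k = 4, 4, -2, 2, -5/2, 7/2, -21/4, 33/4, -429/32, …
Sum ⇒ L₀ = lclm(L_f,L_g) in ℚ(x)⟨Dx⟩.
h=∫₀ˣh₀: take L = L₀·Dx.
L = (-32 - 160·x + 1536·x^2 + 1536·x^3)·Dx^2 + (-35 - 128·x + 1312·x^2 + 6144·x^3 + 5376·x^4)·Dx^3 + (-1 + 30·x + 96·x^2 + 576·x^3 + 1792·x^4 + 1536·x^5)·Dx^4  (order 4).
h: a_k = 0, 4, 6, -2/3, -61/6, -1/2, 1377/20, -3/4, -130841/224, …
ICs: h(0) = 0, h′(0) = 4, h′′(0) = 12, h′′′(0) = -4.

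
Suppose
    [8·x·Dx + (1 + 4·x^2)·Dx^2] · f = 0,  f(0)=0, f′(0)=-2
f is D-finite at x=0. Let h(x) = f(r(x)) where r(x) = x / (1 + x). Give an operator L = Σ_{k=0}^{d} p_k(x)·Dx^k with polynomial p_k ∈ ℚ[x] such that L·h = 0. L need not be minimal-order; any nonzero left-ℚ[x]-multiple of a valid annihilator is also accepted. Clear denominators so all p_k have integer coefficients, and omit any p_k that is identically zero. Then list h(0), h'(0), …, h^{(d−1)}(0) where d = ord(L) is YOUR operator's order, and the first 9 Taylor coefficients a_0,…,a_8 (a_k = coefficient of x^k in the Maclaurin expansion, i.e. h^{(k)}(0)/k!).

L = (2 + 10·x)·Dx + (1 + 2·x + 5·x^2)·Dx^2  (order 2).
h: a_k = 0, -2, 2, 2/3, -6, 38/5, 22/3, -278/7, 42, …
ICs: h(0) = 0, h′(0) = -2.

f: a_k = 0, -2, 0, 8/3, 0, -32/5, 0, 128/7, 0, …
Change of var in L_f (x↦r) gives L₀.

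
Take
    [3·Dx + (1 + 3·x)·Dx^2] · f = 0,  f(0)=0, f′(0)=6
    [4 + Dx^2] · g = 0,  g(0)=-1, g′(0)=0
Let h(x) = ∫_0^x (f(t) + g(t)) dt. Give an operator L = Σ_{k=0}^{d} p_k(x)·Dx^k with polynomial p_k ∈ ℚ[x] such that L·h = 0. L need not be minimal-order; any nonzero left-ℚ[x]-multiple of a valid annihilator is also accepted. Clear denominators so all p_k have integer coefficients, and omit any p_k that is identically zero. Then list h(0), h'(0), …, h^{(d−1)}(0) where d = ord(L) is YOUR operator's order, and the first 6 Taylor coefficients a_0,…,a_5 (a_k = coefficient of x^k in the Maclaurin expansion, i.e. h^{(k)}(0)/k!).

L = (348 + 144·x + 216·x^2)·Dx^2 + (44 + 180·x + 216·x^2 + 216·x^3)·Dx^3 + (87 + 36·x + 54·x^2)·Dx^4 + (11 + 45·x + 54·x^2 + 54·x^3)·Dx^5  (order 5).
h: a_k = 0, -1, 3, -7/3, 9/2, -247/30, …
ICs: h(0) = 0, h′(0) = -1, h′′(0) = 6, h′′′(0) = -14, h′′′′(0) = 108.

f: a_k = 0, 6, -9, 18, -81/2, 486/5, …
g: a_k = -1, 0, 2, 0, -2/3, 0, …
f+g: L₀ = lclm(L_f,L_g), ord ≤ 2+2.
Integrate: L := L₀·Dx.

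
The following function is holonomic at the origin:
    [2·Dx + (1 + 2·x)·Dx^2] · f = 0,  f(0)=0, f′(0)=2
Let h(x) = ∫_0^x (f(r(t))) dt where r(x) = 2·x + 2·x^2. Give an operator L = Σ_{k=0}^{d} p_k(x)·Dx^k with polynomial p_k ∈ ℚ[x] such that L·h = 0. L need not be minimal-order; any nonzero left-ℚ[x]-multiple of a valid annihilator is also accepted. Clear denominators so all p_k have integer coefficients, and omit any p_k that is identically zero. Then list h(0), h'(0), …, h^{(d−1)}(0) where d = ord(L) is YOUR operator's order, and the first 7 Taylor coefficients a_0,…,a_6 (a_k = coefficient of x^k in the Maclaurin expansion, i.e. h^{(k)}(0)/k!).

f: a_k = 0, 2, -2, 8/3, -4, 32/5, -32/3, …
Change of var in L_f (x↦r) gives L₀.
Integrate: L := L₀·Dx.
L = 2·Dx^2 + (1 + 2·x)·Dx^3  (order 3).
h: a_k = 0, 0, 2, -4/3, 4/3, -8/5, 32/15, …
ICs: h(0) = 0, h′(0) = 0, h′′(0) = 4.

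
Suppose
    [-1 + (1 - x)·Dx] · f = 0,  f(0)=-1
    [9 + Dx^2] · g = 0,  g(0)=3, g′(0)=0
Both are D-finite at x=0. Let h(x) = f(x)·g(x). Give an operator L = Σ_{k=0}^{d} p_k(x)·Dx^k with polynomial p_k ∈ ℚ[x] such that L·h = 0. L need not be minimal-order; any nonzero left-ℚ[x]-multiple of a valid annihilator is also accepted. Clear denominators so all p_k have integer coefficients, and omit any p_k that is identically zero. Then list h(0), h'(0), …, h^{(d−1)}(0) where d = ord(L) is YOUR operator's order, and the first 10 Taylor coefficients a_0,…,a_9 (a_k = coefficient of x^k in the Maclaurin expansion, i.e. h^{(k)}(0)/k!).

L = (-9 + 9·x) + 2·Dx + (-1 + x)·Dx^2  (order 2).
h: a_k = -3, -3, 21/2, 21/2, 3/8, 3/8, 273/80, 273/80, 13101/4480, 13101/4480, …
ICs: h(0) = -3, h′(0) = -3.

f: a_k = -1, -1, -1, -1, -1, -1, -1, -1, -1, -1, …
g: a_k = 3, 0, -27/2, 0, 81/8, 0, -243/80, 0, 2187/4480, 0, …
L₀ := L_f ⊗_s L_g (sym. prod.), ord ≤ 2.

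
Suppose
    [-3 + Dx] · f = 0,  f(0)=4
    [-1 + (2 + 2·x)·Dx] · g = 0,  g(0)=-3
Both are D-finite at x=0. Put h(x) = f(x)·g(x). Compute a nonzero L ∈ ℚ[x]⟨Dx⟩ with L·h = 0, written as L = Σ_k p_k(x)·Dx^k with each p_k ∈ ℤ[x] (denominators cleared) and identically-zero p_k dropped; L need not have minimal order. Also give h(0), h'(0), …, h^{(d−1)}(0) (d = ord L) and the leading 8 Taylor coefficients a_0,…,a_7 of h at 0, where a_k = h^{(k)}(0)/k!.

f: a_k = 4, 12, 18, 18, 27/2, 81/10, 81/20, 243/140, …
g: a_k = -3, -3/2, 3/8, -3/16, 15/128, -21/256, 63/1024, -99/2048, …
Product ⇒ symmetric product L₀, ord ≤ 1.
L = (-7 - 6·x) + (2 + 2·x)·Dx  (order 1).
h: a_k = -12, -42, -141/2, -309/4, -2001/32, -12831/320, -27189/1280, -171999/17920, …
ICs: h(0) = -12.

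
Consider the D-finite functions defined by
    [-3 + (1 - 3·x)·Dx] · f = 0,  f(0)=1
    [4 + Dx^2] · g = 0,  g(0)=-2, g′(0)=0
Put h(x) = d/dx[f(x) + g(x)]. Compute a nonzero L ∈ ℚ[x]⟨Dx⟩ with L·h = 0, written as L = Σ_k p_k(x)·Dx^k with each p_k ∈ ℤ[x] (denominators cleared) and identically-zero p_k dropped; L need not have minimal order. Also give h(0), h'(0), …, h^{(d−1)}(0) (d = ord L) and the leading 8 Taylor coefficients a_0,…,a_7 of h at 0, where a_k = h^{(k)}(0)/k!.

L = (1344 - 288·x + 432·x^2) + (-116 + 396·x - 216·x^2 + 216·x^3)·Dx + (336 - 72·x + 108·x^2)·Dx^2 + (-29 + 99·x - 54·x^2 + 54·x^3)·Dx^3  (order 3).
h: a_k = 3, 26, 81, 956/3, 1215, 65626/15, 15309, 16533688/315, …
ICs: h(0) = 3, h′(0) = 26, h′′(0) = 162.

f: a_k = 1, 3, 9, 27, 81, 243, 729, 2187, …
g: a_k = -2, 0, 4, 0, -4/3, 0, 8/45, 0, …
L₀ := lclm(L_f,L_g); ord L₀ ≤ 1+2.
h=h₀': d/dx-closure on L₀ ⇒ L.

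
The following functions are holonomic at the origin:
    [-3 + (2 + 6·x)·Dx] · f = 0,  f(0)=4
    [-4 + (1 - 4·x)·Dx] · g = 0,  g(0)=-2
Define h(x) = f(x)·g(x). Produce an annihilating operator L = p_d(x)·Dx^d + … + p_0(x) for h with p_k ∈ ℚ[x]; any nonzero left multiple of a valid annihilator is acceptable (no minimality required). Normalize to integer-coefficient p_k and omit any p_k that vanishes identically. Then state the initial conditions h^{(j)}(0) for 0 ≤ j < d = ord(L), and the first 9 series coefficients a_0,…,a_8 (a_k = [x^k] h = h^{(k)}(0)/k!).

L = (11 + 12·x) + (-2 + 2·x + 24·x^2)·Dx  (order 1).
h: a_k = -8, -44, -167, -1363/2, -43211/16, -347389/32, -5542915/128, -44415491/256, -2839776755/4096, …
ICs: h(0) = -8.

f: a_k = 4, 6, -9/2, 27/4, -405/32, 1701/64, -15309/256, 72171/512, -2814669/8192, …
g: a_k = -2, -8, -32, -128, -512, -2048, -8192, -32768, -131072, …
L₀ := L_f ⊗_s L_g (sym. prod.), ord ≤ 1.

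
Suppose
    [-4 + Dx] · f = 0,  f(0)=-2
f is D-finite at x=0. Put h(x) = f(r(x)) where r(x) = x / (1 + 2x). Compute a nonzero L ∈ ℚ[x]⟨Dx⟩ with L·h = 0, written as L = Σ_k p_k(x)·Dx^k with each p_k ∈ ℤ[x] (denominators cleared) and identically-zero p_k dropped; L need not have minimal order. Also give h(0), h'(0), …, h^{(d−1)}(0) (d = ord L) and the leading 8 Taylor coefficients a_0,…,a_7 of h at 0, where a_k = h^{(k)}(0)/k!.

L = -4 + (1 + 4·x + 4·x^2)·Dx  (order 1).
h: a_k = -2, -8, 0, 32/3, -64/3, 128/5, -512/45, -2560/63, …
ICs: h(0) = -2.

f: a_k = -2, -8, -16, -64/3, -64/3, -256/15, -512/45, -2048/315, …
h₀=f(r): pull back L_f along r ⇒ L₀.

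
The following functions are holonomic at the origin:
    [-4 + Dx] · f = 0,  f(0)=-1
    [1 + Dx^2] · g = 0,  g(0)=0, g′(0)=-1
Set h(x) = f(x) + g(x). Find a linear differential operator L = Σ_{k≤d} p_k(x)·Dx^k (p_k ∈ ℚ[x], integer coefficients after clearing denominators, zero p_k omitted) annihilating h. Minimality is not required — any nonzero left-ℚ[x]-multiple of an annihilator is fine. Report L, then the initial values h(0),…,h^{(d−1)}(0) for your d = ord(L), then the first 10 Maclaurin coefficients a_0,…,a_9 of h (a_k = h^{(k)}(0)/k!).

L = -4 + Dx - 4·Dx^2 + Dx^3  (order 3).
h: a_k = -1, -5, -8, -21/2, -32/3, -205/24, -256/45, -5461/1680, -512/315, -52429/72576, …
ICs: h(0) = -1, h′(0) = -5, h′′(0) = -16.

f: a_k = -1, -4, -8, -32/3, -32/3, -128/15, -256/45, -1024/315, -512/315, -2048/2835, …
g: a_k = 0, -1, 0, 1/6, 0, -1/120, 0, 1/5040, 0, -1/362880, …
h₀=f+g: left-lcm gives L₀, ord ≤ 3.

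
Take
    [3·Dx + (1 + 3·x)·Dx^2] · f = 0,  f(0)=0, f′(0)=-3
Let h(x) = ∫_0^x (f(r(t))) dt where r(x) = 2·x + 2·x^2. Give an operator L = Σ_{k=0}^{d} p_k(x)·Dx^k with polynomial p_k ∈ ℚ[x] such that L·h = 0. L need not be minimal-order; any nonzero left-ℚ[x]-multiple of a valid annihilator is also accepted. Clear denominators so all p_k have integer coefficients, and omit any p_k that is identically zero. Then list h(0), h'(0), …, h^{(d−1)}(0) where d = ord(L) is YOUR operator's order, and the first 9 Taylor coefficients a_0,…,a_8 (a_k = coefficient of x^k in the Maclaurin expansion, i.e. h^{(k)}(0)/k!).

L = (4 + 12·x + 12·x^2)·Dx^2 + (1 + 8·x + 18·x^2 + 12·x^3)·Dx^3  (order 3).
h: a_k = 0, 0, -3, 4, -9, 126/5, -396/5, 1872/7, -6642/7, …
ICs: h(0) = 0, h′(0) = 0, h′′(0) = -6.

f: a_k = 0, -3, 9/2, -9, 81/4, -243/5, 243/2, -2187/7, 6561/8, …
Substitute x→r, Dx→(1/r')Dx; clear ⇒ L₀.
Integrate: L := L₀·Dx.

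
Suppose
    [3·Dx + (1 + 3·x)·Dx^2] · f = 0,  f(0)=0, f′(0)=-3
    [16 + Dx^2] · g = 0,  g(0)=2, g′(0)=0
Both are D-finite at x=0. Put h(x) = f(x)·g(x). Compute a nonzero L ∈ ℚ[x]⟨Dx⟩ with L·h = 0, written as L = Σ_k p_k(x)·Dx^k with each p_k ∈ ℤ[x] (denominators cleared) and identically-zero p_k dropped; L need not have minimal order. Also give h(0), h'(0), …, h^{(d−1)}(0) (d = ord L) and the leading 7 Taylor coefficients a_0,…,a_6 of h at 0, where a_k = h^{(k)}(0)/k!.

f: a_k = 0, -3, 9/2, -9, 81/4, -243/5, 243/2, …
g: a_k = 2, 0, -16, 0, 64/3, 0, -512/45, …
L₀ := L_f ⊗_s L_g (sym. prod.), ord ≤ 4.
L = (2272 + 127488·x + 781056·x^2 + 1769472·x^3 + 1327104·x^4) + (4416 + 50112·x + 165888·x^2 + 165888·x^3)·Dx + (1022 + 19392·x + 102816·x^2 + 221184·x^3 + 165888·x^4)·Dx^2 + (276 + 3132·x + 10368·x^2 + 10368·x^3)·Dx^3 + (55 + 714·x + 3375·x^2 + 6912·x^3 + 5184·x^4)·Dx^4  (order 4).
h: a_k = 0, -6, 9, 30, -63/2, -86/5, 15, …
ICs: h(0) = 0, h′(0) = -6, h′′(0) = 18, h′′′(0) = 180.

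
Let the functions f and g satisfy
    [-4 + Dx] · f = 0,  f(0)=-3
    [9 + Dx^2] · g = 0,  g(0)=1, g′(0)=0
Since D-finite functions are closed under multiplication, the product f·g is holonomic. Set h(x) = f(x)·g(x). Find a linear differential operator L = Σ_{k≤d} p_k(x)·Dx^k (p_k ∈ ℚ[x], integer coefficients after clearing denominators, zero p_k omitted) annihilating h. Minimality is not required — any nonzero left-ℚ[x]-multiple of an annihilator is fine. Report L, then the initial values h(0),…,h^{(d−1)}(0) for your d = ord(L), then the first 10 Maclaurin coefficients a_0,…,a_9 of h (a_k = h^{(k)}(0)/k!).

f: a_k = -3, -12, -24, -32, -32, -128/5, -256/15, -1024/105, -512/105, -2048/945, …
g: a_k = 1, 0, -9/2, 0, 27/8, 0, -81/80, 0, 729/4480, 0, …
h₀=f·g: eliminate ⇒ L₀, order ≤ 1·2.
L = 25 - 8·Dx + Dx^2  (order 2).
h: a_k = -3, -12, -21/2, 22, 527/8, 779/10, 11753/240, 4031/420, -164833/13440, -430441/30240, …
ICs: h(0) = -3, h′(0) = -12.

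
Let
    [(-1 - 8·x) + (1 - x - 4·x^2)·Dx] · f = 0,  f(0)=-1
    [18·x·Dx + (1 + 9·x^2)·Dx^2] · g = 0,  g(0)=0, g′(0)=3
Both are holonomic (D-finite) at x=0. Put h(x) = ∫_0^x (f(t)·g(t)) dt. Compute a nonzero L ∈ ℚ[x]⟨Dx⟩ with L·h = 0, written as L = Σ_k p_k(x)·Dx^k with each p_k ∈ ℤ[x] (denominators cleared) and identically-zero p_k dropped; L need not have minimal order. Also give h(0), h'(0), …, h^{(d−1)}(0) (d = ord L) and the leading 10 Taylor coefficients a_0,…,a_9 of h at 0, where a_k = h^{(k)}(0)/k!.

L = (8 + 18·x + 216·x^2)·Dx + (2 - 2·x + 36·x^2 + 216·x^3)·Dx^2 + (-1 + x - 5·x^2 + 9·x^3 + 36·x^4)·Dx^3  (order 3).
h: a_k = 0, 0, -3/2, -1, -3/2, -18/5, -151/10, -813/35, -186/7, -3356/35, …
ICs: h(0) = 0, h′(0) = 0, h′′(0) = -3.

f: a_k = -1, -1, -5, -9, -29, -65, -181, -441, -1165, -2929, …
g: a_k = 0, 3, 0, -9, 0, 243/5, 0, -2187/7, 0, 2187, …
h₀=f·g: eliminate ⇒ L₀, order ≤ 1·2.
∫: right-multiply L₀ by Dx.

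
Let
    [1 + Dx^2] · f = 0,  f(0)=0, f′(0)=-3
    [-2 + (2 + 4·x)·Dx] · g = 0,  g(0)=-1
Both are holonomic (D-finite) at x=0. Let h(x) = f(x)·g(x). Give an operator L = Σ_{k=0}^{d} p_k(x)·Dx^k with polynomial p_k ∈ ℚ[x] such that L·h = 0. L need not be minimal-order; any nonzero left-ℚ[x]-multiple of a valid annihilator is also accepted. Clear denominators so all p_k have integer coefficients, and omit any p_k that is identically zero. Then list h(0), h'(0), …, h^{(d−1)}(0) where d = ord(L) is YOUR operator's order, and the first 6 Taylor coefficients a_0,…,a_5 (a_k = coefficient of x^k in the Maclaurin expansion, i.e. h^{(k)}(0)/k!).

L = (4 + 4·x + 4·x^2) + (-2 - 4·x)·Dx + (1 + 4·x + 4·x^2)·Dx^2  (order 2).
h: a_k = 0, 3, 3, -2, 1, -8/5, …
ICs: h(0) = 0, h′(0) = 3.

f: a_k = 0, -3, 0, 1/2, 0, -1/40, …
g: a_k = -1, -1, 1/2, -1/2, 5/8, -7/8, …
h₀=f·g: eliminate ⇒ L₀, order ≤ 2·1.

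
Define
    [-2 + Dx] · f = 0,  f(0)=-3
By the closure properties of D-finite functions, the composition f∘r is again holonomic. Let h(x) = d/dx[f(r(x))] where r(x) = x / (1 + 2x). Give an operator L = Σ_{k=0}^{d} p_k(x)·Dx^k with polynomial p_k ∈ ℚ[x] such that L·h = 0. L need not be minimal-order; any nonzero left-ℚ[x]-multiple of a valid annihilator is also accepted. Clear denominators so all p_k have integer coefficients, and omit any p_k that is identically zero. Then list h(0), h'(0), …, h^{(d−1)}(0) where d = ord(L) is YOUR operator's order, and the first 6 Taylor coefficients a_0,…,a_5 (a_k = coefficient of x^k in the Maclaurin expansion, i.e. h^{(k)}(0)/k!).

f: a_k = -3, -6, -6, -4, -2, -4/5, …
Change of var in L_f (x↦r) gives L₀.
Differentiate: ansatz ord ≤ ord L₀ ⇒ L.
L = (-2 - 8·x) + (-1 - 4·x - 4·x^2)·Dx  (order 1).
h: a_k = -6, 12, -12, -8, 76, -1208/5, …
ICs: h(0) = -6.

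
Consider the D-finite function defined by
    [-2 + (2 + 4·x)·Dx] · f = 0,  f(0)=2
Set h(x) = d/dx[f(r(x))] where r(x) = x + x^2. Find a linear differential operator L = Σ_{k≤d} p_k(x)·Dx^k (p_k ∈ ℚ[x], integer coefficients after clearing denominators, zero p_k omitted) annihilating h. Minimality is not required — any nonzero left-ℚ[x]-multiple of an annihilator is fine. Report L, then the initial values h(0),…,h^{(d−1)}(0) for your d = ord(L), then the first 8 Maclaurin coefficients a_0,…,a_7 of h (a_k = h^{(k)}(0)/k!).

f: a_k = 2, 2, -1, 1, -5/4, 7/4, -21/8, 33/8, …
Substitute x→r, Dx→(1/r')Dx; clear ⇒ L₀.
Derive L from L₀ (diff closure).
L = 1 + (-1 - 4·x - 6·x^2 - 4·x^3)·Dx  (order 1).
h: a_k = 2, 2, -3, 3, -5/4, -9/4, 49/8, -61/8, …
ICs: h(0) = 2.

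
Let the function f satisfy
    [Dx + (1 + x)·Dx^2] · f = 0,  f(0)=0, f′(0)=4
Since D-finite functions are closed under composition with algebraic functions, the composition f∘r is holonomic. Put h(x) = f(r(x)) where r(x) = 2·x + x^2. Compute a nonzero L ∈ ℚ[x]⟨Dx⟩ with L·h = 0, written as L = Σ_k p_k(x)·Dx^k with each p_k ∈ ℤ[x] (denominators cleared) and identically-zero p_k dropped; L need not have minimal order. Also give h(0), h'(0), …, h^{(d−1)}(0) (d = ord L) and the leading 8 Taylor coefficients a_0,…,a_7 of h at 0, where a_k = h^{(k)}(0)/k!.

L = Dx + (1 + x)·Dx^2  (order 2).
h: a_k = 0, 8, -4, 8/3, -2, 8/5, -4/3, 8/7, …
ICs: h(0) = 0, h′(0) = 8.

f: a_k = 0, 4, -2, 4/3, -1, 4/5, -2/3, 4/7, …
h₀=f(r): pull back L_f along r ⇒ L₀.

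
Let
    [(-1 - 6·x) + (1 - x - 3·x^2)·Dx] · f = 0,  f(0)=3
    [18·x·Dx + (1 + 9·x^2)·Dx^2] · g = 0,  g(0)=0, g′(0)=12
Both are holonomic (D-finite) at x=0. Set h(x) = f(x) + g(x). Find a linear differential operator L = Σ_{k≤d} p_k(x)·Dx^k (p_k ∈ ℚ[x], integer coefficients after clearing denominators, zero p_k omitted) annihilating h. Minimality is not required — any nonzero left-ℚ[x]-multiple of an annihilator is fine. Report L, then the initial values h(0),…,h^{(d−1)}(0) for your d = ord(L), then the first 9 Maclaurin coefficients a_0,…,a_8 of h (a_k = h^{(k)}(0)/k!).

f: a_k = 3, 3, 12, 21, 57, 120, 291, 651, 1524, …
g: a_k = 0, 12, 0, -36, 0, 972/5, 0, -8748/7, 0, …
f+g: L₀ = lclm(L_f,L_g), ord ≤ 1+2.
L = (-72 + 288·x + 4428·x^2 + 9720·x^3 + 33534·x^4 + 13122·x^6)·Dx + (30 + 180·x + 144·x^2 + 1728·x^3 + 9153·x^4 + 23814·x^5 + 2187·x^6 + 13122·x^7)·Dx^2 + (-4 - 14·x - 114·x^2 + 36·x^3 - 459·x^4 + 1539·x^5 + 2430·x^6 + 729·x^7 + 2187·x^8)·Dx^3  (order 3).
h: a_k = 3, 15, 12, -15, 57, 1572/5, 291, -4191/7, 1524, …
ICs: h(0) = 3, h′(0) = 15, h′′(0) = 24.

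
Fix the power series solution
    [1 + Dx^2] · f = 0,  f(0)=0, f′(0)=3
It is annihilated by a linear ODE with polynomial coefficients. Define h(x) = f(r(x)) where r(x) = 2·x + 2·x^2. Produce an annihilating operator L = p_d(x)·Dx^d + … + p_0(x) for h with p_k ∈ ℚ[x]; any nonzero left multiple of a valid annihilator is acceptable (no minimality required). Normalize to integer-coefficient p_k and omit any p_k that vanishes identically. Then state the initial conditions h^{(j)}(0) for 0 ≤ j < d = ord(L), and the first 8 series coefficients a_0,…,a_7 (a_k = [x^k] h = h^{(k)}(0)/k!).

L = (4 + 24·x + 48·x^2 + 32·x^3) - 2·Dx + (1 + 2·x)·Dx^2  (order 2).
h: a_k = 0, 6, 6, -4, -12, -56/5, 0, 832/105, …
ICs: h(0) = 0, h′(0) = 6.

f: a_k = 0, 3, 0, -1/2, 0, 1/40, 0, -1/1680, …
h₀=f(r): pull back L_f along r ⇒ L₀.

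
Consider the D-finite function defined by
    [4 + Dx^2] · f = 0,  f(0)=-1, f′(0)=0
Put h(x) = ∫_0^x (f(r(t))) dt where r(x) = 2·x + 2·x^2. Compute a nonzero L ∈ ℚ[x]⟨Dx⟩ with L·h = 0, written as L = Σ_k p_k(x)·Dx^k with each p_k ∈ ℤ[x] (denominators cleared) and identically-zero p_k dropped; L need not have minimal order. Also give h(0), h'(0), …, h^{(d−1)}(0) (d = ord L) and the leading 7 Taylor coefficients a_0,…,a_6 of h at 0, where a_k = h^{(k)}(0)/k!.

L = (16 + 96·x + 192·x^2 + 128·x^3)·Dx - 2·Dx^2 + (1 + 2·x)·Dx^3  (order 3).
h: a_k = 0, -1, 0, 8/3, 4, -8/15, -64/9, …
ICs: h(0) = 0, h′(0) = -1, h′′(0) = 0.

f: a_k = -1, 0, 2, 0, -2/3, 0, 4/45, …
Change of var in L_f (x↦r) gives L₀.
h=∫₀ˣh₀: take L = L₀·Dx.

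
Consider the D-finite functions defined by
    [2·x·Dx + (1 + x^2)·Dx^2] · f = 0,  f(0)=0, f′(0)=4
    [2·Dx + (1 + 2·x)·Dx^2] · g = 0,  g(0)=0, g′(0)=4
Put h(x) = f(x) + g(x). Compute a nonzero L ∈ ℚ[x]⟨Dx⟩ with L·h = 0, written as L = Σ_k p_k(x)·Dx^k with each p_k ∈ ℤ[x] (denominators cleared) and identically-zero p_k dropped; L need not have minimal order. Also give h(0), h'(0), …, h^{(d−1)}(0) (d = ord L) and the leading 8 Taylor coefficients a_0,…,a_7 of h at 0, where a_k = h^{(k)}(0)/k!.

f: a_k = 0, 4, 0, -4/3, 0, 4/5, 0, -4/7, …
g: a_k = 0, 4, -4, 16/3, -8, 64/5, -64/3, 256/7, …
L₀ := lclm(L_f,L_g); ord L₀ ≤ 2+2.
L = (-2 - 12·x + 6·x^2 + 4·x^3)·Dx + (-5 - 4·x - 9·x^2 + 12·x^3 + 8·x^4)·Dx^2 + (-1 - x + 2·x^2 + x^3 + 3·x^4 + 2·x^5)·Dx^3  (order 3).
h: a_k = 0, 8, -4, 4, -8, 68/5, -64/3, 36, …
ICs: h(0) = 0, h′(0) = 8, h′′(0) = -8.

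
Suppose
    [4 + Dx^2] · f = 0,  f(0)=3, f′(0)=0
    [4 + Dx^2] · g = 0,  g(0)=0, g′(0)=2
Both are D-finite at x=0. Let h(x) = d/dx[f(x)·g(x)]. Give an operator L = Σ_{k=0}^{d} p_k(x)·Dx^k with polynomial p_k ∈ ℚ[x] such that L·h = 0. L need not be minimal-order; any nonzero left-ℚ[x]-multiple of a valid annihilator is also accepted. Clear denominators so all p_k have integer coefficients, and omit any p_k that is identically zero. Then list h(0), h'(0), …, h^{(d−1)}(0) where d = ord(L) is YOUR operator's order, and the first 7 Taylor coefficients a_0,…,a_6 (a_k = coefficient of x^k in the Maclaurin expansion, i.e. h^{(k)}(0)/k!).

L = 16 + Dx^2  (order 2).
h: a_k = 6, 0, -48, 0, 64, 0, -512/15, …
ICs: h(0) = 6, h′(0) = 0.

f: a_k = 3, 0, -6, 0, 2, 0, -4/15, …
g: a_k = 0, 2, 0, -4/3, 0, 4/15, 0, …
f·g: L₀ = L_f ⊗_s L_g, ord ≤ 2·2.
Derive L from L₀ (diff closure).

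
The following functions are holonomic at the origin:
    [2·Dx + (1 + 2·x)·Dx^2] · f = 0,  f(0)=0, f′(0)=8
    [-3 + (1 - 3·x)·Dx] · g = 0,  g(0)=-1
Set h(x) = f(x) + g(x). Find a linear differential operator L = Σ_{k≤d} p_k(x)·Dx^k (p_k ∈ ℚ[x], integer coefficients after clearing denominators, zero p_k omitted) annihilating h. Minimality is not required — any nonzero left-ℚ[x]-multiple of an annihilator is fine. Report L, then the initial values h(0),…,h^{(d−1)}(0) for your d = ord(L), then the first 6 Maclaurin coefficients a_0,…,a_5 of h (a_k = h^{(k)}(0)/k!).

L = (-78 - 36·x)·Dx + (-23 - 132·x - 72·x^2)·Dx^2 + (4 - x - 27·x^2 - 18·x^3)·Dx^3  (order 3).
h: a_k = -1, 5, -17, -49/3, -97, -1087/5, …
ICs: h(0) = -1, h′(0) = 5, h′′(0) = -34.

f: a_k = 0, 8, -8, 32/3, -16, 128/5, …
g: a_k = -1, -3, -9, -27, -81, -243, …
L₀ := lclm(L_f,L_g); ord L₀ ≤ 2+1.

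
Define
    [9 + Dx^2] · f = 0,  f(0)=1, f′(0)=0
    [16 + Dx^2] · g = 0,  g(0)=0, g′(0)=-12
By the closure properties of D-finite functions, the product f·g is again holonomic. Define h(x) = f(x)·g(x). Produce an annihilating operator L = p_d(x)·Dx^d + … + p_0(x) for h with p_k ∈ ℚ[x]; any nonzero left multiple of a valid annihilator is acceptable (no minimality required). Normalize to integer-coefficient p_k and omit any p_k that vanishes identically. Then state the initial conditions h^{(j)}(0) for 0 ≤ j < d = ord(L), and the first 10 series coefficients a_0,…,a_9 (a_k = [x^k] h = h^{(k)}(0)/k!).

f: a_k = 1, 0, -9/2, 0, 27/8, 0, -81/80, 0, 729/4480, 0, …
g: a_k = 0, -12, 0, 32, 0, -128/5, 0, 1024/105, 0, -2048/945, …
L₀ := L_f ⊗_s L_g (sym. prod.), ord ≤ 4.
L = 49 + 50·Dx^2 + Dx^4  (order 4).
h: a_k = 0, -12, 0, 86, 0, -2101/10, 0, 102943/420, 0, -5044201/30240, …
ICs: h(0) = 0, h′(0) = -12, h′′(0) = 0, h′′′(0) = 516.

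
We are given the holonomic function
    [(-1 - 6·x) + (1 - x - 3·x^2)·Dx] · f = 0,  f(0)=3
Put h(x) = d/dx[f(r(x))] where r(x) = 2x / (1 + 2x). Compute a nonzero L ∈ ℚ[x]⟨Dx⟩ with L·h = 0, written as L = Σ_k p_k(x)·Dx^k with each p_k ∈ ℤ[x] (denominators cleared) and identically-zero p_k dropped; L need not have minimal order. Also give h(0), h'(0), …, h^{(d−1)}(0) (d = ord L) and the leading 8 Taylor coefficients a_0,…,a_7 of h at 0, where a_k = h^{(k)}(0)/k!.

L = (12 + 72·x + 576·x^2 + 672·x^3) + (-1 - 18·x - 48·x^2 + 136·x^3 + 336·x^4)·Dx  (order 1).
h: a_k = 6, 72, 0, 1728, -4320, 41472, -169344, 1050624, …
ICs: h(0) = 6.

f: a_k = 3, 3, 12, 21, 57, 120, 291, 651, …
L₀ from L_f via x↦r, Dx↦r'^{-1}Dx.
Derive L from L₀ (diff closure).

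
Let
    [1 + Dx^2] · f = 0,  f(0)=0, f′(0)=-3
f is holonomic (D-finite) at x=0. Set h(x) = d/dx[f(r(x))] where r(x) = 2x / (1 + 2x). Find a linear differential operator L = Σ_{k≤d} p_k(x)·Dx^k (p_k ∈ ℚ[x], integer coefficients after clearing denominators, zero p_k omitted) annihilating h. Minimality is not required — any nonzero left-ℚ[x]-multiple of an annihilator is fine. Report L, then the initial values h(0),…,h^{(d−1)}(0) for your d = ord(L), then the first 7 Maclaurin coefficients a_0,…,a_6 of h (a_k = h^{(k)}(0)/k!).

f: a_k = 0, -3, 0, 1/2, 0, -1/40, 0, …
h₀=f(r): pull back L_f along r ⇒ L₀.
Differentiate: ansatz ord ≤ ord L₀ ⇒ L.
L = (28 + 96·x + 96·x^2) + (12 + 72·x + 144·x^2 + 96·x^3)·Dx + (1 + 8·x + 24·x^2 + 32·x^3 + 16·x^4)·Dx^2  (order 2).
h: a_k = -6, 24, -60, 96, -4, -720, 55448/15, …
ICs: h(0) = -6, h′(0) = 24.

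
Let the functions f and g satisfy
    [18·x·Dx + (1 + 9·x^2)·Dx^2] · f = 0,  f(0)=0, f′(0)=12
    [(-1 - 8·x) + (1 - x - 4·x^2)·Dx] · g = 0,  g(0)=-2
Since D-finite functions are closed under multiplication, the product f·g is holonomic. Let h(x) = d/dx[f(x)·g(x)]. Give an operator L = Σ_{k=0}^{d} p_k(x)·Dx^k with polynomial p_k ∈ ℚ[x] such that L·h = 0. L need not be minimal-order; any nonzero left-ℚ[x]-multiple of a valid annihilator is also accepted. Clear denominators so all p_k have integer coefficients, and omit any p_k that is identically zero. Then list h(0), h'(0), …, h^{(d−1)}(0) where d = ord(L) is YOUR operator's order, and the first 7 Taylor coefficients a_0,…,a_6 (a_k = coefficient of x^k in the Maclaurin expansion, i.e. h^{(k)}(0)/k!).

L = (6 + 5022·x^2 + 7776·x^3 + 46656·x^4) + (21 + 186·x + 297·x^2 + 1710·x^3 + 7776·x^4 + 31104·x^5)·Dx + (-4 - 5·x - 119·x^2 + 99·x^3 - 315·x^4 + 1296·x^5 + 3888·x^6)·Dx^2  (order 2).
h: a_k = -24, -48, -144, -576, -3624, -39024/5, -11904, …
ICs: h(0) = -24, h′(0) = -48.

f: a_k = 0, 12, 0, -36, 0, 972/5, 0, …
g: a_k = -2, -2, -10, -18, -58, -130, -362, …
Sym-product of L_f,L_g gives L₀ (≤ ord 2).
h₀' ⇒ L via d/dx closure of L₀.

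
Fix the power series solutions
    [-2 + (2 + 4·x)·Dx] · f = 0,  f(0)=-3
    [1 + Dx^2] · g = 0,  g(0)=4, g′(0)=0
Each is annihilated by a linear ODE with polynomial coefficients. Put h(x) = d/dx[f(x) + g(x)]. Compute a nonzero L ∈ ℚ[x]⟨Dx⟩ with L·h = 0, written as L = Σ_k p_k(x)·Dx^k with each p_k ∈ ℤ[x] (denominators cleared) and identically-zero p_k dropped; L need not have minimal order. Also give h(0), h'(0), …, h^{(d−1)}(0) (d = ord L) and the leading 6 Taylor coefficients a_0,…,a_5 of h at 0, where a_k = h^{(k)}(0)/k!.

L = (-4 - x - x^2) + (-1 - 3·x - 3·x^2 - 2·x^3)·Dx + (-4 - x - x^2)·Dx^2 + (-1 - 3·x - 3·x^2 - 2·x^3)·Dx^3  (order 3).
h: a_k = -3, -1, -9/2, 49/6, -105/8, 2831/120, …
ICs: h(0) = -3, h′(0) = -1, h′′(0) = -9.

f: a_k = -3, -3, 3/2, -3/2, 15/8, -21/8, …
g: a_k = 4, 0, -2, 0, 1/6, 0, …
h₀=f+g: left-lcm gives L₀, ord ≤ 3.
h=h₀': d/dx-closure on L₀ ⇒ L.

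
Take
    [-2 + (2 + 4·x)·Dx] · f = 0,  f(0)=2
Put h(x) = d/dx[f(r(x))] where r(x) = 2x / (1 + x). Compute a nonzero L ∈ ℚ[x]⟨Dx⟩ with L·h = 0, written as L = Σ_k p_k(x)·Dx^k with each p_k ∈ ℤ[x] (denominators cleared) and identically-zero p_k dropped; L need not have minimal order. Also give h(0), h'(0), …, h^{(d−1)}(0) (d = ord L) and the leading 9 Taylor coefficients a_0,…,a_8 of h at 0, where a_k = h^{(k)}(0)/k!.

L = (-4 - 10·x) + (-1 - 6·x - 5·x^2)·Dx  (order 1).
h: a_k = 4, -16, 60, -240, 1020, -4512, 20468, -94400, 440460, …
ICs: h(0) = 4.

f: a_k = 2, 2, -1, 1, -5/4, 7/4, -21/8, 33/8, -429/64, …
h₀=f(r): pull back L_f along r ⇒ L₀.
h₀' ⇒ L via d/dx closure of L₀.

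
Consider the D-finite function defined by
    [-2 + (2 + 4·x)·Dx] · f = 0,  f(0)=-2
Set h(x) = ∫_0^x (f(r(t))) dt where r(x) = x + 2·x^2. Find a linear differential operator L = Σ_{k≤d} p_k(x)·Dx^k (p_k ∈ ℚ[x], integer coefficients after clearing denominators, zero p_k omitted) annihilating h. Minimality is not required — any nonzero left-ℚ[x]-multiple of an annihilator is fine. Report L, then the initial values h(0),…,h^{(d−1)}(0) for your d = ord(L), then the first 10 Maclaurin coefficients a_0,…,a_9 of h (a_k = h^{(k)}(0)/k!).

L = (-1 - 4·x)·Dx + (1 + 2·x + 4·x^2)·Dx^2  (order 2).
h: a_k = 0, -2, -1, -1, 3/4, -3/20, -5/8, 57/56, -21/64, -289/192, …
ICs: h(0) = 0, h′(0) = -2.

f: a_k = -2, -2, 1, -1, 5/4, -7/4, 21/8, -33/8, 429/64, -715/64, …
h₀=f(r): pull back L_f along r ⇒ L₀.
∫: right-multiply L₀ by Dx.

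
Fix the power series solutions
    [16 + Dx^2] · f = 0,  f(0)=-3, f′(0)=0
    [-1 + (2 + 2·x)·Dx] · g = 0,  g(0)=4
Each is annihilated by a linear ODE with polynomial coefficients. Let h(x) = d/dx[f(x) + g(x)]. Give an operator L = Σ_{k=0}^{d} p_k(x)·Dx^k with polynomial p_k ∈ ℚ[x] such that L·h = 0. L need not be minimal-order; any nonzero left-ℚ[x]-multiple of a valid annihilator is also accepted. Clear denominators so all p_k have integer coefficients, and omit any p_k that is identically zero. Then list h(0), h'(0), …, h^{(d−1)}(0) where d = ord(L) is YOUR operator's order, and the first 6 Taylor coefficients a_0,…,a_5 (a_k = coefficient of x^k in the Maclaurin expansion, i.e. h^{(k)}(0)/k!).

L = (-1264 - 2048·x - 1024·x^2) + (-2144 - 6240·x - 6144·x^2 - 2048·x^3)·Dx + (-79 - 128·x - 64·x^2)·Dx^2 + (-134 - 390·x - 384·x^2 - 128·x^3)·Dx^3  (order 3).
h: a_k = 2, 47, 3/4, -1029/8, 35/64, 65221/640, …
ICs: h(0) = 2, h′(0) = 47, h′′(0) = 3/2.

f: a_k = -3, 0, 24, 0, -32, 0, …
g: a_k = 4, 2, -1/2, 1/4, -5/32, 7/64, …
h₀=f+g: left-lcm gives L₀, ord ≤ 3.
Derive L from L₀ (diff closure).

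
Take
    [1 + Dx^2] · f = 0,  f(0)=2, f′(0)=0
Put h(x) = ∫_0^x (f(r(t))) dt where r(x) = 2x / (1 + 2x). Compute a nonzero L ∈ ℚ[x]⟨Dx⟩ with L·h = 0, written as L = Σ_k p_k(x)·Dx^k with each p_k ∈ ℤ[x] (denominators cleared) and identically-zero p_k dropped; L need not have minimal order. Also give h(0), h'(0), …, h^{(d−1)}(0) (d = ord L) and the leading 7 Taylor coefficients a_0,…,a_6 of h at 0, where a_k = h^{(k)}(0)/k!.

L = 4·Dx + (4 + 24·x + 48·x^2 + 32·x^3)·Dx^2 + (1 + 8·x + 24·x^2 + 32·x^3 + 16·x^4)·Dx^3  (order 3).
h: a_k = 0, 2, 0, -4/3, 4, -28/3, 176/9, …
ICs: h(0) = 0, h′(0) = 2, h′′(0) = 0.

f: a_k = 2, 0, -1, 0, 1/12, 0, -1/360, …
h₀=f(r): pull back L_f along r ⇒ L₀.
h=∫h₀ ⇒ L = L₀·Dx.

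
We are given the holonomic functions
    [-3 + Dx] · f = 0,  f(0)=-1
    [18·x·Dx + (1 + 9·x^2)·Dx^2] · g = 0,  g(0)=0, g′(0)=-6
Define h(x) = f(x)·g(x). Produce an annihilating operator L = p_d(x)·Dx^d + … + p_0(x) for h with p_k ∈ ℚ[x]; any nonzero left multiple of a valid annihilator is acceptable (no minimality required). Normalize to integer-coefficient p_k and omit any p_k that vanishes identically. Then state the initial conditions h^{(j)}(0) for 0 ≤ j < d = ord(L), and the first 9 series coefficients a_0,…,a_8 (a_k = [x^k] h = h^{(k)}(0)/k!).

L = (9 - 54·x + 81·x^2) + (-6 + 18·x - 54·x^2)·Dx + (1 + 9·x^2)·Dx^2  (order 2).
h: a_k = 0, 6, 18, 9, -27, 729/20, 891/4, -67797/280, -82377/56, …
ICs: h(0) = 0, h′(0) = 6.

f: a_k = -1, -3, -9/2, -9/2, -27/8, -81/40, -81/80, -243/560, -729/4480, …
g: a_k = 0, -6, 0, 18, 0, -486/5, 0, 4374/7, 0, …
Sym-product of L_f,L_g gives L₀ (≤ ord 2).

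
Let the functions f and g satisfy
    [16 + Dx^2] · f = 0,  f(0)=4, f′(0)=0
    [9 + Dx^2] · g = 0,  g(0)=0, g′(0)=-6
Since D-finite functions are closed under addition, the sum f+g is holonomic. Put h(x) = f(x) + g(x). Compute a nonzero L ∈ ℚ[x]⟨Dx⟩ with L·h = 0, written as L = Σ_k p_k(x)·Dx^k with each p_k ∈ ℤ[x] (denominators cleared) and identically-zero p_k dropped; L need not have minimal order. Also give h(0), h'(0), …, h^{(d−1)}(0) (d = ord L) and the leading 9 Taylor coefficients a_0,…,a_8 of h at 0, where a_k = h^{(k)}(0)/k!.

L = 144 + 25·Dx^2 + Dx^4  (order 4).
h: a_k = 4, -6, -32, 9, 128/3, -81/20, -1024/45, 243/280, 2048/315, …
ICs: h(0) = 4, h′(0) = -6, h′′(0) = -64, h′′′(0) = 54.

f: a_k = 4, 0, -32, 0, 128/3, 0, -1024/45, 0, 2048/315, …
g: a_k = 0, -6, 0, 9, 0, -81/20, 0, 243/280, 0, …
L₀ := lclm(L_f,L_g); ord L₀ ≤ 2+2.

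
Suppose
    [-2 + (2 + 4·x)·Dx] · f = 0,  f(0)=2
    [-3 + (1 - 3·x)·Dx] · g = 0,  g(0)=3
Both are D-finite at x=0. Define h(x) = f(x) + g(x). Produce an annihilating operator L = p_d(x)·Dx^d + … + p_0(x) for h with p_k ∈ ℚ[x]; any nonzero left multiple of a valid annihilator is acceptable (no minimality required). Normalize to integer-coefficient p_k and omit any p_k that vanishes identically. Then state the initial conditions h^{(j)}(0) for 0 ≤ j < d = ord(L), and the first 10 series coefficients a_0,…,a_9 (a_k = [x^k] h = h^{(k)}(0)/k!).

f: a_k = 2, 2, -1, 1, -5/4, 7/4, -21/8, 33/8, -429/64, 715/64, …
g: a_k = 3, 9, 27, 81, 243, 729, 2187, 6561, 19683, 59049, …
L₀ := lclm(L_f,L_g); ord L₀ ≤ 1+1.
L = (21 + 27·x) + (-19 - 66·x - 81·x^2)·Dx + (2 + 7·x - 21·x^2 - 54·x^3)·Dx^2  (order 2).
h: a_k = 5, 11, 26, 82, 967/4, 2923/4, 17475/8, 52521/8, 1259283/64, 3779851/64, …
ICs: h(0) = 5, h′(0) = 11.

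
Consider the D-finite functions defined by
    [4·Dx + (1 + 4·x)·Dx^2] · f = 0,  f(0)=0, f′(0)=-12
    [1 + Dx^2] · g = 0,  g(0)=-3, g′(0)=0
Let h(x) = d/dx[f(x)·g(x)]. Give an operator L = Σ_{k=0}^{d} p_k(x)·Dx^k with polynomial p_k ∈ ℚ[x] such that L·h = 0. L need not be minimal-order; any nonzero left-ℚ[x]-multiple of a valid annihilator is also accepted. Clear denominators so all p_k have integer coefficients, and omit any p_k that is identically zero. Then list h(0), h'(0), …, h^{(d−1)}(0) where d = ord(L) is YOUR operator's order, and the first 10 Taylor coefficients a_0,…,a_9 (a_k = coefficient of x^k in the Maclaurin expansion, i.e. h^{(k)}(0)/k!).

L = (-12355 - 1064·x - 6288·x^2 - 16128·x^3 - 13568·x^4 + 6144·x^5 + 4096·x^6) + (-3384 - 15968·x - 14080·x^2 - 15360·x^3 + 10240·x^4 + 8192·x^5)·Dx + (-12502 - 2384·x - 10016·x^2 - 19968·x^3 - 14848·x^4 + 12288·x^5 + 8192·x^6)·Dx^2 + (-3384 - 15968·x - 14080·x^2 - 15360·x^3 + 10240·x^4 + 8192·x^5)·Dx^3 + (-147 - 1320·x - 3728·x^2 - 3840·x^3 - 1280·x^4 + 6144·x^5 + 4096·x^6)·Dx^4  (order 4).
h: a_k = 36, -144, 522, -2160, 17487/2, -35154, 2821209/20, -2827196/5, 507402933/224, -507981377/56, …
ICs: h(0) = 36, h′(0) = -144, h′′(0) = 1044, h′′′(0) = -12960.

f: a_k = 0, -12, 24, -64, 192, -3072/5, 2048, -49152/7, 24576, -262144/3, …
g: a_k = -3, 0, 3/2, 0, -1/8, 0, 1/240, 0, -1/13440, 0, …
h₀=f·g: eliminate ⇒ L₀, order ≤ 2·2.
Differentiate: ansatz ord ≤ ord L₀ ⇒ L.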